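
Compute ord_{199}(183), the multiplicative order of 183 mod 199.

198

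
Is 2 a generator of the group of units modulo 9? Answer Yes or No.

φ(9) = φ(3^2) = 3·(3−1) = 6 = 2 · 3.
Test 2^(6/q) mod 9 for each prime factor q of 6:
2^3 ≡ 8 (mod 9)  [q = 2: ≢ 1 ✓]
2^2 ≡ 4 (mod 9)  [q = 3: ≢ 1 ✓]
None equal 1, so ord_9(2) = 6: 2 is a primitive root.

Yes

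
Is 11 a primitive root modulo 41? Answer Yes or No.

Yes

φ(41) = 41 − 1 = 40 = 2^3 · 5.
Test 11^(40/q) mod 41 for each prime factor q of 40:
11^20 ≡ 40 (mod 41)  [q = 2: ≢ 1 ✓]
11^8 ≡ 16 (mod 41)  [q = 5: ≢ 1 ✓]
All checks pass, so 11 has order 40 and is a primitive root modulo 41.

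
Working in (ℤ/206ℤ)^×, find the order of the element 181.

102

The order of 181 must divide φ(206) = φ(2)·φ(103) = 1·102 = 102 = 2 · 3 · 17.
Divisors of 102: 1, 2, 3, 6, 17, 34, 51, 102.
Evaluate successive powers at the divisors of 102:
181^1 ≡ 181 (mod 206)
181^2 ≡ 7 (mod 206)
181^3 ≡ 31 (mod 206)
181^6 ≡ 137 (mod 206)
181^17 ≡ 47 (mod 206)
181^34 ≡ 149 (mod 206)
181^51 ≡ 205 (mod 206)
181^102 ≡ 1 (mod 206) ✓
Therefore the multiplicative order of 181 modulo 206 is 102.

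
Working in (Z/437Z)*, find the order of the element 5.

ord(5) | φ(437) = φ(19·23) = (19−1)·(23−1) = 18·22 = 396 = 2^2 · 3^2 · 11.
Divisors of 396: 1, 2, 3, 4, 6, 9, 11, 12, 18, 22, 33, 36, 44, 66, 99, 132, 198, 396.
Check 5^d mod 437 for each divisor in increasing order:
5^1 ≡ 5 (mod 437)
5^2 ≡ 25 (mod 437)
5^3 ≡ 125 (mod 437)
5^4 ≡ 188 (mod 437)
5^6 ≡ 330 (mod 437)
5^9 ≡ 172 (mod 437)
5^11 ≡ 367 (mod 437)
5^12 ≡ 87 (mod 437)
5^18 ≡ 305 (mod 437)
5^22 ≡ 93 (mod 437)
5^33 ≡ 45 (mod 437)
5^36 ≡ 381 (mod 437)
5^44 ≡ 346 (mod 437)
5^66 ≡ 277 (mod 437)
5^99 ≡ 229 (mod 437)
5^132 ≡ 254 (mod 437)
5^198 ≡ 1 (mod 437) ✓
Therefore the multiplicative order of 5 modulo 437 is 198.

198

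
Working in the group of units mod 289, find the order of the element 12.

272

Since 12 ∈ (Z/289Z)^×, its order divides φ(289) = φ(17^2) = 17·(17−1) = 272 = 2^4 · 17.
Divisors of 272: 1, 2, 4, 8, 16, 17, 34, 68, 136, 272.
Test each divisor d:
12^1 ≡ 12 (mod 289)
12^2 ≡ 144 (mod 289)
12^4 ≡ 217 (mod 289)
12^8 ≡ 271 (mod 289)
12^16 ≡ 35 (mod 289)
12^17 ≡ 131 (mod 289)
12^34 ≡ 110 (mod 289)
12^68 ≡ 251 (mod 289)
12^136 ≡ 288 (mod 289)
12^272 ≡ 1 (mod 289) ✓
The smallest such exponent is 272, so the order of 12 is 272.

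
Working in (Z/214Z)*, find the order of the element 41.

53

By Lagrange's theorem, ord_214(41) divides φ(214) = φ(2)·φ(107) = 1·106 = 106 = 2 · 53.
Divisors of 106: 1, 2, 53, 106.
Compute 41^d (mod 214) for the divisors d until we hit 1:
41^1 ≡ 41
41^2 ≡ 183
41^53 ≡ 1
Therefore the multiplicative order of 41 modulo 214 is 53.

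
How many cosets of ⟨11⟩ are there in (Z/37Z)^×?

6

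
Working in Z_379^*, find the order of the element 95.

189

ord(95) | φ(379) = 379 − 1 = 378 = 2 · 3^3 · 7.
Divisors of 378: 1, 2, 3, 6, 7, 9, 14, 18, 21, 27, 42, 54, 63, 126, 189, 378.
Check 95^d mod 379 for each divisor in increasing order:
95^1 ≡ 95 (mod 379)
95^2 ≡ 308 (mod 379)
95^3 ≡ 77 (mod 379)
95^6 ≡ 244 (mod 379)
95^7 ≡ 61 (mod 379)
95^9 ≡ 217 (mod 379)
95^14 ≡ 310 (mod 379)
95^18 ≡ 93 (mod 379)
95^21 ≡ 339 (mod 379)
95^27 ≡ 94 (mod 379)
95^42 ≡ 84 (mod 379)
95^54 ≡ 119 (mod 379)
95^63 ≡ 51 (mod 379)
95^126 ≡ 327 (mod 379)
95^189 ≡ 1 (mod 379) ✓
Therefore the multiplicative order of 95 modulo 379 is 189.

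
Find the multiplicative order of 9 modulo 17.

8

Since 9 ∈ (Z/17Z)^×, its order divides φ(17) = 17 − 1 = 16 = 2^4.
Divisors of 16: 1, 2, 4, 8, 16.
Evaluate successive powers at the divisors of 16:
9^1 ≡ 9
9^2 ≡ 13
9^4 ≡ 16
9^8 ≡ 1
So ord_17(9) = 8.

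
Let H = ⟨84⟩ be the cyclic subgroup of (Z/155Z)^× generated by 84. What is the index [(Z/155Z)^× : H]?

4

The order of 84 must divide φ(155) = φ(5·31) = (5−1)·(31−1) = 4·30 = 120 = 2^3 · 3 · 5.
Divisors of 120: 1, 2, 3, 4, 5, 6, 8, 10, 12, 15, 20, 24, 30, 40, 60, 120.
Evaluate successive powers at the divisors of 120:
84^1 ≡ 84
84^2 ≡ 81
84^3 ≡ 139
84^4 ≡ 51
84^5 ≡ 99
84^6 ≡ 101
84^8 ≡ 121
84^10 ≡ 36
84^12 ≡ 126
84^15 ≡ 154
84^20 ≡ 56
84^24 ≡ 66
84^30 ≡ 1
Thus |⟨84⟩| = ord(84) = 30.
Index = |(Z/155Z)^×| / |⟨84⟩| = 120 / 30 = 4.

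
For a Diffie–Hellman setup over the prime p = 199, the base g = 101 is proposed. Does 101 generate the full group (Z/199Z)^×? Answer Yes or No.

No

φ(199) = 199 − 1 = 198 = 2 · 3^2 · 11.
101 is a primitive root mod 199 iff 101^(φ(199)/q) ≢ 1 for every prime q | φ(199), i.e. q ∈ {2, 3, 11}.
101^99 ≡ 198 (mod 199)  [q = 2: ≢ 1 ✓]
101^66 ≡ 1 (mod 199)  [q = 3: ≡ 1 ✗]
101^18 ≡ 188 (mod 199)  [q = 11: ≢ 1 ✓]
Since 101^66 ≡ 1, the order of 101 divides 66 < 198, so 101 is not a primitive root.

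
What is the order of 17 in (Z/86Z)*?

21

The order of 17 must divide φ(86) = φ(2)·φ(43) = 1·42 = 42 = 2 · 3 · 7.
Divisors of 42: 1, 2, 3, 6, 7, 14, 21, 42.
Test each divisor d:
17^1 ≡ 17
17^2 ≡ 31
17^3 ≡ 11
17^6 ≡ 35
17^7 ≡ 79
17^14 ≡ 49
17^21 ≡ 1
The smallest such exponent is 21, so the order of 17 is 21.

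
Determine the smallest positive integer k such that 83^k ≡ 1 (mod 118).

58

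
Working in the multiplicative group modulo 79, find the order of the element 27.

26

By Lagrange's theorem, ord_79(27) divides φ(79) = 79 − 1 = 78 = 2 · 3 · 13.
Divisors of 78: 1, 2, 3, 6, 13, 26, 39, 78.
Test each divisor d:
27^1 ≡ 27 (mod 79)
27^2 ≡ 18 (mod 79)
27^3 ≡ 12 (mod 79)
27^6 ≡ 65 (mod 79)
27^13 ≡ 78 (mod 79)
27^26 ≡ 1 (mod 79) ✓
Therefore the multiplicative order of 27 modulo 79 is 26.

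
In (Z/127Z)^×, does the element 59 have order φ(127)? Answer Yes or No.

φ(127) = 127 − 1 = 126 = 2 · 3^2 · 7.
An element g generates (Z/127Z)^× iff g^(126/q) ≢ 1 (mod 127) for each prime q ∈ {2, 3, 7}.
59^63 ≡ 126 (mod 127)  [q = 2: ≢ 1 ✓]
59^42 ≡ 19 (mod 127)  [q = 3: ≢ 1 ✓]
59^18 ≡ 1 (mod 127)  [q = 7: ≡ 1 ✗]
59^18 ≡ 1 shows ord(59) | 18, strictly less than φ(127); not a primitive root.

No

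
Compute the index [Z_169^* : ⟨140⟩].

2

Since 140 ∈ (Z/169Z)^×, its order divides φ(169) = φ(13^2) = 13·(13−1) = 156 = 2^2 · 3 · 13.
Divisors of 156: 1, 2, 3, 4, 6, 12, 13, 26, 39, 52, 78, 156.
Evaluate successive powers at the divisors of 156:
140^1 ≡ 140
140^2 ≡ 165
140^3 ≡ 116
140^4 ≡ 16
140^6 ≡ 105
140^12 ≡ 40
140^13 ≡ 23
140^26 ≡ 22
140^39 ≡ 168
140^52 ≡ 146
140^78 ≡ 1
So ord_169(140) = 78, hence |⟨140⟩| = 78.
[(Z/169Z)^× : ⟨140⟩] = 156/78 = 2.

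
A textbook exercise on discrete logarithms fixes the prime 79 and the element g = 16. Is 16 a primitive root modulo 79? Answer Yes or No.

φ(79) = 79 − 1 = 78 = 2 · 3 · 13.
16 is a primitive root mod 79 iff 16^(φ(79)/q) ≢ 1 for every prime q | φ(79), i.e. q ∈ {2, 3, 13}.
16^39 ≡ 1 (mod 79)  [q = 2: ≡ 1 ✗]
16^26 ≡ 23 (mod 79)  [q = 3: ≢ 1 ✓]
16^6 ≡ 65 (mod 79)  [q = 13: ≢ 1 ✓]
The check at q = 2 fails, so 16 generates a proper subgroup.

No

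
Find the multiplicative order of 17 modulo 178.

By Lagrange's theorem, ord_178(17) divides φ(178) = φ(2)·φ(89) = 1·88 = 88 = 2^3 · 11.
Divisors of 88: 1, 2, 4, 8, 11, 22, 44, 88.
Check 17^d mod 178 for each divisor in increasing order:
17^1 ≡ 17
17^2 ≡ 111
17^4 ≡ 39
17^8 ≡ 97
17^11 ≡ 55
17^22 ≡ 177
17^44 ≡ 1
So ord_178(17) = 44.

44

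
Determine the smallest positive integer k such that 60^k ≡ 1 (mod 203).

84

Since 60 ∈ (Z/203Z)^×, its order divides φ(203) = φ(7·29) = (7−1)·(29−1) = 6·28 = 168 = 2^3 · 3 · 7.
Divisors of 168: 1, 2, 3, 4, 6, 7, 8, 12, 14, 21, 24, 28, 42, 56, 84, 168.
Compute 60^d (mod 203) for the divisors d until we hit 1:
60^1 ≡ 60 (mod 203)
60^2 ≡ 149 (mod 203)
60^3 ≡ 8 (mod 203)
60^4 ≡ 74 (mod 203)
60^6 ≡ 64 (mod 203)
60^7 ≡ 186 (mod 203)
60^8 ≡ 198 (mod 203)
60^12 ≡ 36 (mod 203)
60^14 ≡ 86 (mod 203)
60^21 ≡ 162 (mod 203)
60^24 ≡ 78 (mod 203)
60^28 ≡ 88 (mod 203)
60^42 ≡ 57 (mod 203)
60^56 ≡ 30 (mod 203)
60^84 ≡ 1 (mod 203) ✓
Hence ord(60) = 84.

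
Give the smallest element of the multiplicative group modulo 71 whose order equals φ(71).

7

φ(71) = 71 − 1 = 70 = 2 · 5 · 7.
Test candidates g = 2, 3, … against the prime factors q ∈ {2, 5, 7} of φ(71): g is a generator iff g^(70/q) ≢ 1 for every such q.
g = 2: 2^35 ≡ 1 — hits 1, so not a primitive root.
g = 3: 3^35 ≡ 1 — hits 1, so not a primitive root.
g = 4: 4^35 ≡ 1 — hits 1, so not a primitive root.
g = 5: 5^35 ≡ 1 — hits 1, so not a primitive root.
g = 6: 6^35 ≡ 1 — hits 1, so not a primitive root.
g = 7: 7^35 ≡ 70; 7^14 ≡ 54; 7^10 ≡ 45 — none is 1, so 7 is a primitive root.
The smallest primitive root modulo 71 is 7.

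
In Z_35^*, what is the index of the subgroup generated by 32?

2

ord(32) | φ(35) = φ(5·7) = (5−1)·(7−1) = 4·6 = 24 = 2^3 · 3.
Divisors of 24: 1, 2, 3, 4, 6, 8, 12, 24.
Compute 32^d (mod 35) for the divisors d until we hit 1:
32^1 ≡ 32 (mod 35)
32^2 ≡ 9 (mod 35)
32^3 ≡ 8 (mod 35)
32^4 ≡ 11 (mod 35)
32^6 ≡ 29 (mod 35)
32^8 ≡ 16 (mod 35)
32^12 ≡ 1 (mod 35) ✓
Thus |⟨32⟩| = ord(32) = 12.
The index is φ(35) / ord(32) = 24 / 12 = 2.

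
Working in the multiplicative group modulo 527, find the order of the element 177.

240

The order of 177 must divide φ(527) = φ(17·31) = (17−1)·(31−1) = 16·30 = 480 = 2^5 · 3 · 5.
Divisors of 480: 1, 2, 3, 4, 5, 6, 8, 10, 12, 15, 16, 20, 24, 30, 32, 40, 48, 60, 80, 96, 120, 160, 240, 480.
Check 177^d mod 527 for each divisor in increasing order:
177^1 ≡ 177 (mod 527)
177^2 ≡ 236 (mod 527)
177^3 ≡ 139 (mod 527)
177^4 ≡ 361 (mod 527)
177^5 ≡ 130 (mod 527)
177^6 ≡ 349 (mod 527)
177^8 ≡ 152 (mod 527)
177^10 ≡ 36 (mod 527)
177^12 ≡ 64 (mod 527)
177^15 ≡ 464 (mod 527)
177^16 ≡ 443 (mod 527)
177^20 ≡ 242 (mod 527)
177^24 ≡ 407 (mod 527)
177^30 ≡ 280 (mod 527)
177^32 ≡ 205 (mod 527)
177^40 ≡ 67 (mod 527)
177^48 ≡ 171 (mod 527)
177^60 ≡ 404 (mod 527)
177^80 ≡ 273 (mod 527)
177^96 ≡ 256 (mod 527)
177^120 ≡ 373 (mod 527)
177^160 ≡ 222 (mod 527)
177^240 ≡ 1 (mod 527) ✓
So ord_527(177) = 240.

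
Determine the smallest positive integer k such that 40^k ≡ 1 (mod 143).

10

Since 40 ∈ (Z/143Z)^×, its order divides φ(143) = φ(11·13) = (11−1)·(13−1) = 10·12 = 120 = 2^3 · 3 · 5.
Divisors of 120: 1, 2, 3, 4, 5, 6, 8, 10, 12, 15, 20, 24, 30, 40, 60, 120.
Compute 40^d (mod 143) for the divisors d until we hit 1:
40^1 ≡ 40 (mod 143)
40^2 ≡ 27 (mod 143)
40^3 ≡ 79 (mod 143)
40^4 ≡ 14 (mod 143)
40^5 ≡ 131 (mod 143)
40^6 ≡ 92 (mod 143)
40^8 ≡ 53 (mod 143)
40^10 ≡ 1 (mod 143) ✓
The smallest such exponent is 10, so the order of 40 is 10.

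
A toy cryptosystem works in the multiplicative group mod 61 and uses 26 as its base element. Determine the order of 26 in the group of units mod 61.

60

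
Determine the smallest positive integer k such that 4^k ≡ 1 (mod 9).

3

ord(4) | φ(9) = φ(3^2) = 3·(3−1) = 6 = 2 · 3.
Divisors of 6: 1, 2, 3, 6.
Check 4^d mod 9 for each divisor in increasing order:
4^1 ≡ 4
4^2 ≡ 7
4^3 ≡ 1
Hence ord(4) = 3.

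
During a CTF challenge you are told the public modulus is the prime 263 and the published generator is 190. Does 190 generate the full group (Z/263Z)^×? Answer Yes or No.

No

φ(263) = 263 − 1 = 262 = 2 · 131.
190 is a primitive root mod 263 iff 190^(φ(263)/q) ≢ 1 for every prime q | φ(263), i.e. q ∈ {2, 131}.
190^131 ≡ 1 (mod 263)  [q = 2: ≡ 1 ✗]
190^2 ≡ 69 (mod 263)  [q = 131: ≢ 1 ✓]
190^131 ≡ 1 shows ord(190) | 131, strictly less than φ(263); not a primitive root.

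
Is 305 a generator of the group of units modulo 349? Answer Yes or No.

Yes

φ(349) = 349 − 1 = 348 = 2^2 · 3 · 29.
305 is a primitive root mod 349 iff 305^(φ(349)/q) ≢ 1 for every prime q | φ(349), i.e. q ∈ {2, 3, 29}.
305^174 ≡ 348 (mod 349)  [q = 2: ≢ 1 ✓]
305^116 ≡ 122 (mod 349)  [q = 3: ≢ 1 ✓]
305^12 ≡ 67 (mod 349)  [q = 29: ≢ 1 ✓]
All checks pass, so 305 has order 348 and is a primitive root modulo 349.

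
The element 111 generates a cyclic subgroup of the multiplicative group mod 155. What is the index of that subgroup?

8

The order of 111 must divide φ(155) = φ(5·31) = (5−1)·(31−1) = 4·30 = 120 = 2^3 · 3 · 5.
Divisors of 120: 1, 2, 3, 4, 5, 6, 8, 10, 12, 15, 20, 24, 30, 40, 60, 120.
Evaluate successive powers at the divisors of 120:
111^1 ≡ 111 (mod 155)
111^2 ≡ 76 (mod 155)
111^3 ≡ 66 (mod 155)
111^4 ≡ 41 (mod 155)
111^5 ≡ 56 (mod 155)
111^6 ≡ 16 (mod 155)
111^8 ≡ 131 (mod 155)
111^10 ≡ 36 (mod 155)
111^12 ≡ 101 (mod 155)
111^15 ≡ 1 (mod 155) ✓
The order of 111 is 15, so the subgroup it generates has 15 elements.
[(Z/155Z)^× : ⟨111⟩] = 120/15 = 8.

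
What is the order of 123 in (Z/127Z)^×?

14

Since 123 ∈ (Z/127Z)^×, its order divides φ(127) = 127 − 1 = 126 = 2 · 3^2 · 7.
Divisors of 126: 1, 2, 3, 6, 7, 9, 14, 18, 21, 42, 63, 126.
Evaluate successive powers at the divisors of 126:
123^1 ≡ 123
123^2 ≡ 16
123^3 ≡ 63
123^6 ≡ 32
123^7 ≡ 126
123^9 ≡ 111
123^14 ≡ 1
The smallest such exponent is 14, so the order of 123 is 14.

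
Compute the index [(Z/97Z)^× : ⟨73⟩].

ord(73) | φ(97) = 97 − 1 = 96 = 2^5 · 3.
Divisors of 96: 1, 2, 3, 4, 6, 8, 12, 16, 24, 32, 48, 96.
Test each divisor d:
73^1 ≡ 73
73^2 ≡ 91
73^3 ≡ 47
73^4 ≡ 36
73^6 ≡ 75
73^8 ≡ 35
73^12 ≡ 96
73^16 ≡ 61
73^24 ≡ 1
So ord_97(73) = 24, hence |⟨73⟩| = 24.
The index is φ(97) / ord(73) = 96 / 24 = 4.

4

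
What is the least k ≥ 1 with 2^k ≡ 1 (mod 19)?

18

ord(2) | φ(19) = 19 − 1 = 18 = 2 · 3^2.
Divisors of 18: 1, 2, 3, 6, 9, 18.
Test each divisor d:
2^1 ≡ 2
2^2 ≡ 4
2^3 ≡ 8
2^6 ≡ 7
2^9 ≡ 18
2^18 ≡ 1
The smallest such exponent is 18, so the order of 2 is 18.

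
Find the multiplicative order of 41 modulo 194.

Since 41 ∈ (Z/194Z)^×, its order divides φ(194) = φ(2)·φ(97) = 1·96 = 96 = 2^5 · 3.
Divisors of 96: 1, 2, 3, 4, 6, 8, 12, 16, 24, 32, 48, 96.
Test each divisor d:
41^1 ≡ 41
41^2 ≡ 129
41^3 ≡ 51
41^4 ≡ 151
41^6 ≡ 79
41^8 ≡ 103
41^12 ≡ 33
41^16 ≡ 133
41^24 ≡ 119
41^32 ≡ 35
41^48 ≡ 193
41^96 ≡ 1
So ord_194(41) = 96.

96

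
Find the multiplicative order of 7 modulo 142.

70

The order of 7 must divide φ(142) = φ(2)·φ(71) = 1·70 = 70 = 2 · 5 · 7.
Divisors of 70: 1, 2, 5, 7, 10, 14, 35, 70.
Test each divisor d:
7^1 ≡ 7 (mod 142)
7^2 ≡ 49 (mod 142)
7^5 ≡ 51 (mod 142)
7^7 ≡ 85 (mod 142)
7^10 ≡ 45 (mod 142)
7^14 ≡ 125 (mod 142)
7^35 ≡ 141 (mod 142)
7^70 ≡ 1 (mod 142) ✓
So ord_142(7) = 70.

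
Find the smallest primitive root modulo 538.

3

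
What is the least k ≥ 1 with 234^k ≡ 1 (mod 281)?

56

The order of 234 must divide φ(281) = 281 − 1 = 280 = 2^3 · 5 · 7.
Divisors of 280: 1, 2, 4, 5, 7, 8, 10, 14, 20, 28, 35, 40, 56, 70, 140, 280.
Check 234^d mod 281 for each divisor in increasing order:
234^1 ≡ 234 (mod 281)
234^2 ≡ 242 (mod 281)
234^4 ≡ 116 (mod 281)
234^5 ≡ 168 (mod 281)
234^7 ≡ 192 (mod 281)
234^8 ≡ 249 (mod 281)
234^10 ≡ 124 (mod 281)
234^14 ≡ 53 (mod 281)
234^20 ≡ 202 (mod 281)
234^28 ≡ 280 (mod 281)
234^35 ≡ 89 (mod 281)
234^40 ≡ 59 (mod 281)
234^56 ≡ 1 (mod 281) ✓
Hence ord(234) = 56.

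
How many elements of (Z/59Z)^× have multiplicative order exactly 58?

φ(59) = 59 − 1 = 58 = 2 · 29.
(Z/59Z)^× is cyclic (|G| = 58); a cyclic group of order m has exactly φ(d) elements of each order d | m, and none otherwise.
58 = 2 · 29 divides 58, and φ(58) = 28.

28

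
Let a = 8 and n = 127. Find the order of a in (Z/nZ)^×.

Since 8 ∈ (Z/127Z)^×, its order divides φ(127) = 127 − 1 = 126 = 2 · 3^2 · 7.
Divisors of 126: 1, 2, 3, 6, 7, 9, 14, 18, 21, 42, 63, 126.
Test each divisor d:
8^1 ≡ 8
8^2 ≡ 64
8^3 ≡ 4
8^6 ≡ 16
8^7 ≡ 1
The smallest such exponent is 7, so the order of 8 is 7.

7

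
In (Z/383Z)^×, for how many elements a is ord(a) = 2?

1

φ(383) = 383 − 1 = 382 = 2 · 191.
Since (Z/383Z)^× is cyclic of order 382, the number of elements of order d is φ(d) when d | 382 and 0 otherwise.
2 | 382, and φ(2) = 2 − 1 = 1.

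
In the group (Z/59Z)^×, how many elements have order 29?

φ(59) = 59 − 1 = 58 = 2 · 29.
In a cyclic group of order 58, there are φ(d) elements of order d for each divisor d of 58, and zero for non-divisors.
29 | 58, and φ(29) = 29 − 1 = 28.

28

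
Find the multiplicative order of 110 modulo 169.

156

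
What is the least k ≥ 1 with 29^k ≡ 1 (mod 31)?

10

By Lagrange's theorem, ord_31(29) divides φ(31) = 31 − 1 = 30 = 2 · 3 · 5.
Divisors of 30: 1, 2, 3, 5, 6, 10, 15, 30.
Check 29^d mod 31 for each divisor in increasing order:
29^1 ≡ 29 (mod 31)
29^2 ≡ 4 (mod 31)
29^3 ≡ 23 (mod 31)
29^5 ≡ 30 (mod 31)
29^6 ≡ 2 (mod 31)
29^10 ≡ 1 (mod 31) ✓
The smallest such exponent is 10, so the order of 29 is 10.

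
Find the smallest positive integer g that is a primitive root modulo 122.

7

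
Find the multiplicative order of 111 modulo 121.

11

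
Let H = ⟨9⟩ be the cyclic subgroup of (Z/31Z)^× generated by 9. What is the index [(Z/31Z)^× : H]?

2

By Lagrange's theorem, ord_31(9) divides φ(31) = 31 − 1 = 30 = 2 · 3 · 5.
Divisors of 30: 1, 2, 3, 5, 6, 10, 15, 30.
Compute 9^d (mod 31) for the divisors d until we hit 1:
9^1 ≡ 9 (mod 31)
9^2 ≡ 19 (mod 31)
9^3 ≡ 16 (mod 31)
9^5 ≡ 25 (mod 31)
9^6 ≡ 8 (mod 31)
9^10 ≡ 5 (mod 31)
9^15 ≡ 1 (mod 31) ✓
Thus |⟨9⟩| = ord(9) = 15.
[(Z/31Z)^× : ⟨9⟩] = 30/15 = 2.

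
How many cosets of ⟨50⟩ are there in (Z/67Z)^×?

Since 50 ∈ (Z/67Z)^×, its order divides φ(67) = 67 − 1 = 66 = 2 · 3 · 11.
Divisors of 66: 1, 2, 3, 6, 11, 22, 33, 66.
Check 50^d mod 67 for each divisor in increasing order:
50^1 ≡ 50
50^2 ≡ 21
50^3 ≡ 45
50^6 ≡ 15
50^11 ≡ 38
50^22 ≡ 37
50^33 ≡ 66
50^66 ≡ 1
The order of 50 is 66, so the subgroup it generates has 66 elements.
[(Z/67Z)^× : ⟨50⟩] = 66/66 = 1.

1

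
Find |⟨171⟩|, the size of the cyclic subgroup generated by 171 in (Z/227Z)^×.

113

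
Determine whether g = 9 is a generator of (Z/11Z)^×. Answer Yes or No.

φ(11) = 11 − 1 = 10 = 2 · 5.
It suffices to check that the order of 9 is not a proper divisor of 10: compute 9^(10/q) for q ∈ {2, 5}.
9^5 ≡ 1 (mod 11)  [q = 2: ≡ 1 ✗]
9^2 ≡ 4 (mod 11)  [q = 5: ≢ 1 ✓]
The check at q = 2 fails, so 9 generates a proper subgroup.

No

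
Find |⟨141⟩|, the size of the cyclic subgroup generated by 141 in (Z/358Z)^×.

ord(141) | φ(358) = φ(2)·φ(179) = 1·178 = 178 = 2 · 89.
Divisors of 178: 1, 2, 89, 178.
Compute 141^d (mod 358) for the divisors d until we hit 1:
141^1 ≡ 141 (mod 358)
141^2 ≡ 191 (mod 358)
141^89 ≡ 1 (mod 358) ✓
The smallest such exponent is 89, so the order of 141 is 89.

89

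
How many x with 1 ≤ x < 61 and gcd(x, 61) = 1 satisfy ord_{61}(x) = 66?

φ(61) = 61 − 1 = 60 = 2^2 · 3 · 5.
Since (Z/61Z)^× is cyclic of order 60, the number of elements of order d is φ(d) when d | 60 and 0 otherwise.
Since 66 ∤ 60, the count is 0.

0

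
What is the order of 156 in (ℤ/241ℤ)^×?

The order of 156 must divide φ(241) = 241 − 1 = 240 = 2^4 · 3 · 5.
Divisors of 240: 1, 2, 3, 4, 5, 6, 8, 10, 12, 15, 16, 20, 24, 30, 40, 48, 60, 80, 120, 240.
Check 156^d mod 241 for each divisor in increasing order:
156^1 ≡ 156 (mod 241)
156^2 ≡ 236 (mod 241)
156^3 ≡ 184 (mod 241)
156^4 ≡ 25 (mod 241)
156^5 ≡ 44 (mod 241)
156^6 ≡ 116 (mod 241)
156^8 ≡ 143 (mod 241)
156^10 ≡ 8 (mod 241)
156^12 ≡ 201 (mod 241)
156^15 ≡ 111 (mod 241)
156^16 ≡ 205 (mod 241)
156^20 ≡ 64 (mod 241)
156^24 ≡ 154 (mod 241)
156^30 ≡ 30 (mod 241)
156^40 ≡ 240 (mod 241)
156^48 ≡ 98 (mod 241)
156^60 ≡ 177 (mod 241)
156^80 ≡ 1 (mod 241) ✓
Hence ord(156) = 80.

80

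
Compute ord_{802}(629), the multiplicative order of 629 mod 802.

ord(629) | φ(802) = φ(2)·φ(401) = 1·400 = 400 = 2^4 · 5^2.
Divisors of 400: 1, 2, 4, 5, 8, 10, 16, 20, 25, 40, 50, 80, 100, 200, 400.
Evaluate successive powers at the divisors of 400:
629^1 ≡ 629 (mod 802)
629^2 ≡ 255 (mod 802)
629^4 ≡ 63 (mod 802)
629^5 ≡ 329 (mod 802)
629^8 ≡ 761 (mod 802)
629^10 ≡ 773 (mod 802)
629^16 ≡ 77 (mod 802)
629^20 ≡ 39 (mod 802)
629^25 ≡ 801 (mod 802)
629^40 ≡ 719 (mod 802)
629^50 ≡ 1 (mod 802) ✓
Hence ord(629) = 50.

50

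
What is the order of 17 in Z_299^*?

Since 17 ∈ (Z/299Z)^×, its order divides φ(299) = φ(13·23) = (13−1)·(23−1) = 12·22 = 264 = 2^3 · 3 · 11.
Divisors of 264: 1, 2, 3, 4, 6, 8, 11, 12, 22, 24, 33, 44, 66, 88, 132, 264.
Compute 17^d (mod 299) for the divisors d until we hit 1:
17^1 ≡ 17 (mod 299)
17^2 ≡ 289 (mod 299)
17^3 ≡ 129 (mod 299)
17^4 ≡ 100 (mod 299)
17^6 ≡ 196 (mod 299)
17^8 ≡ 133 (mod 299)
17^11 ≡ 114 (mod 299)
17^12 ≡ 144 (mod 299)
17^22 ≡ 139 (mod 299)
17^24 ≡ 105 (mod 299)
17^33 ≡ 298 (mod 299)
17^44 ≡ 185 (mod 299)
17^66 ≡ 1 (mod 299) ✓
Therefore the multiplicative order of 17 modulo 299 is 66.

66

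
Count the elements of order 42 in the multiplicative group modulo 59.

0

φ(59) = 59 − 1 = 58 = 2 · 29.
In a cyclic group of order 58, there are φ(d) elements of order d for each divisor d of 58, and zero for non-divisors.
42 does not divide 58, so no element of (Z/59Z)^× has order 42.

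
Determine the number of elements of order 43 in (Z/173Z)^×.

42

φ(173) = 173 − 1 = 172 = 2^2 · 43.
Since (Z/173Z)^× is cyclic of order 172, the number of elements of order d is φ(d) when d | 172 and 0 otherwise.
43 | 172, and φ(43) = 43 − 1 = 42.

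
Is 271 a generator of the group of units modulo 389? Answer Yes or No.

φ(389) = 389 − 1 = 388 = 2^2 · 97.
An element g generates (Z/389Z)^× iff g^(388/q) ≢ 1 (mod 389) for each prime q ∈ {2, 97}.
271^194 ≡ 388 (mod 389)  [q = 2: ≢ 1 ✓]
271^4 ≡ 176 (mod 389)  [q = 97: ≢ 1 ✓]
Every test exponent gives a nontrivial residue, hence 271 generates the full group.

Yes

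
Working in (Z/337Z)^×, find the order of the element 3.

The order of 3 must divide φ(337) = 337 − 1 = 336 = 2^4 · 3 · 7.
Divisors of 336: 1, 2, 3, 4, 6, 7, 8, 12, 14, 16, 21, 24, 28, 42, 48, 56, 84, 112, 168, 336.
Compute 3^d (mod 337) for the divisors d until we hit 1:
3^1 ≡ 3
3^2 ≡ 9
3^3 ≡ 27
3^4 ≡ 81
3^6 ≡ 55
3^7 ≡ 165
3^8 ≡ 158
3^12 ≡ 329
3^14 ≡ 265
3^16 ≡ 26
3^21 ≡ 252
3^24 ≡ 64
3^28 ≡ 129
3^42 ≡ 148
3^48 ≡ 52
3^56 ≡ 128
3^84 ≡ 336
3^112 ≡ 208
3^168 ≡ 1
Therefore the multiplicative order of 3 modulo 337 is 168.

168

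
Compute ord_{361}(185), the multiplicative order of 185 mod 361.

342

ord(185) | φ(361) = φ(19^2) = 19·(19−1) = 342 = 2 · 3^2 · 19.
Divisors of 342: 1, 2, 3, 6, 9, 18, 19, 38, 57, 114, 171, 342.
Check 185^d mod 361 for each divisor in increasing order:
185^1 ≡ 185
185^2 ≡ 291
185^3 ≡ 46
185^6 ≡ 311
185^9 ≡ 227
185^18 ≡ 267
185^19 ≡ 299
185^38 ≡ 234
185^57 ≡ 293
185^114 ≡ 292
185^171 ≡ 360
185^342 ≡ 1
Hence ord(185) = 342.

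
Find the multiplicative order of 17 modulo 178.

44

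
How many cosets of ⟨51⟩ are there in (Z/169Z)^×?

6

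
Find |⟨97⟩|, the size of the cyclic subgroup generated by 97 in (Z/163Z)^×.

81

The order of 97 must divide φ(163) = 163 − 1 = 162 = 2 · 3^4.
Divisors of 162: 1, 2, 3, 6, 9, 18, 27, 54, 81, 162.
Check 97^d mod 163 for each divisor in increasing order:
97^1 ≡ 97
97^2 ≡ 118
97^3 ≡ 36
97^6 ≡ 155
97^9 ≡ 38
97^18 ≡ 140
97^27 ≡ 104
97^54 ≡ 58
97^81 ≡ 1
Hence ord(97) = 81.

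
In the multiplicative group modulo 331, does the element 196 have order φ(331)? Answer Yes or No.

φ(331) = 331 − 1 = 330 = 2 · 3 · 5 · 11.
196 is a primitive root mod 331 iff 196^(φ(331)/q) ≢ 1 for every prime q | φ(331), i.e. q ∈ {2, 3, 5, 11}.
196^165 ≡ 1 (mod 331)  [q = 2: ≡ 1 ✗]
196^110 ≡ 31 (mod 331)  [q = 3: ≢ 1 ✓]
196^66 ≡ 150 (mod 331)  [q = 5: ≢ 1 ✓]
196^30 ≡ 74 (mod 331)  [q = 11: ≢ 1 ✓]
Since 196^165 ≡ 1, the order of 196 divides 165 < 330, so 196 is not a primitive root.

No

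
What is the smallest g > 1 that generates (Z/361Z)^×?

2

φ(361) = φ(19^2) = 19·(19−1) = 342 = 2 · 3^2 · 19.
Test candidates g = 2, 3, … against the prime factors q ∈ {2, 3, 19} of φ(361): g is a generator iff g^(342/q) ≢ 1 for every such q.
g = 2: 2^171 ≡ 360; 2^114 ≡ 292; 2^18 ≡ 58 — none is 1, so 2 is a primitive root.
The smallest primitive root modulo 361 is 2.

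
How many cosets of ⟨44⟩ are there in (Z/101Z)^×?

5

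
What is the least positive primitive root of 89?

3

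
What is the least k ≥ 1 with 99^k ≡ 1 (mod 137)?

34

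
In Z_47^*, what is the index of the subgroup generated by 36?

2

By Lagrange's theorem, ord_47(36) divides φ(47) = 47 − 1 = 46 = 2 · 23.
Divisors of 46: 1, 2, 23, 46.
Compute 36^d (mod 47) for the divisors d until we hit 1:
36^1 ≡ 36
36^2 ≡ 27
36^23 ≡ 1
Thus |⟨36⟩| = ord(36) = 23.
Index = |(Z/47Z)^×| / |⟨36⟩| = 46 / 23 = 2.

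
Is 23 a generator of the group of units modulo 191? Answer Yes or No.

No

φ(191) = 191 − 1 = 190 = 2 · 5 · 19.
An element g generates (Z/191Z)^× iff g^(190/q) ≢ 1 (mod 191) for each prime q ∈ {2, 5, 19}.
23^95 ≡ 1 (mod 191)  [q = 2: ≡ 1 ✗]
23^38 ≡ 49 (mod 191)  [q = 5: ≢ 1 ✓]
23^10 ≡ 52 (mod 191)  [q = 19: ≢ 1 ✓]
Since 23^95 ≡ 1, the order of 23 divides 95 < 190, so 23 is not a primitive root.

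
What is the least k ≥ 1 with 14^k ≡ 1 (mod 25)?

10

The order of 14 must divide φ(25) = φ(5^2) = 5·(5−1) = 20 = 2^2 · 5.
Divisors of 20: 1, 2, 4, 5, 10, 20.
Compute 14^d (mod 25) for the divisors d until we hit 1:
14^1 ≡ 14 (mod 25)
14^2 ≡ 21 (mod 25)
14^4 ≡ 16 (mod 25)
14^5 ≡ 24 (mod 25)
14^10 ≡ 1 (mod 25) ✓
Therefore the multiplicative order of 14 modulo 25 is 10.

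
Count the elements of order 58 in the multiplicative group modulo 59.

φ(59) = 59 − 1 = 58 = 2 · 29.
Since (Z/59Z)^× is cyclic of order 58, the number of elements of order d is φ(d) when d | 58 and 0 otherwise.
58 = 2 · 29 divides 58, and φ(58) = 28.

28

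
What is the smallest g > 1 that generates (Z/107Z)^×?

2

φ(107) = 107 − 1 = 106 = 2 · 53.
Test candidates g = 2, 3, … against the prime factors q ∈ {2, 53} of φ(107): g is a generator iff g^(106/q) ≢ 1 for every such q.
g = 2: 2^53 ≡ 106; 2^2 ≡ 4 — none is 1, so 2 is a primitive root.
Hence the least primitive root of 107 is 2.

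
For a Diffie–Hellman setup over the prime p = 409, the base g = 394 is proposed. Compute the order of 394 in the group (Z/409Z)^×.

204

By Lagrange's theorem, ord_409(394) divides φ(409) = 409 − 1 = 408 = 2^3 · 3 · 17.
Divisors of 408: 1, 2, 3, 4, 6, 8, 12, 17, 24, 34, 51, 68, 102, 136, 204, 408.
Evaluate successive powers at the divisors of 408:
394^1 ≡ 394 (mod 409)
394^2 ≡ 225 (mod 409)
394^3 ≡ 306 (mod 409)
394^4 ≡ 318 (mod 409)
394^6 ≡ 384 (mod 409)
394^8 ≡ 101 (mod 409)
394^12 ≡ 216 (mod 409)
394^17 ≡ 360 (mod 409)
394^24 ≡ 30 (mod 409)
394^34 ≡ 356 (mod 409)
394^51 ≡ 143 (mod 409)
394^68 ≡ 355 (mod 409)
394^102 ≡ 408 (mod 409)
394^136 ≡ 53 (mod 409)
394^204 ≡ 1 (mod 409) ✓
Therefore the multiplicative order of 394 modulo 409 is 204.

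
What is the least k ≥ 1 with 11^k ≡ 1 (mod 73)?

72

Since 11 ∈ (Z/73Z)^×, its order divides φ(73) = 73 − 1 = 72 = 2^3 · 3^2.
Divisors of 72: 1, 2, 3, 4, 6, 8, 9, 12, 18, 24, 36, 72.
Test each divisor d:
11^1 ≡ 11
11^2 ≡ 48
11^3 ≡ 17
11^4 ≡ 41
11^6 ≡ 70
11^8 ≡ 2
11^9 ≡ 22
11^12 ≡ 9
11^18 ≡ 46
11^24 ≡ 8
11^36 ≡ 72
11^72 ≡ 1
The smallest such exponent is 72, so the order of 11 is 72.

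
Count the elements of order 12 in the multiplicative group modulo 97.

4

φ(97) = 97 − 1 = 96 = 2^5 · 3.
In a cyclic group of order 96, there are φ(d) elements of order d for each divisor d of 96, and zero for non-divisors.
12 = 2^2 · 3 divides 96, and φ(12) = 4.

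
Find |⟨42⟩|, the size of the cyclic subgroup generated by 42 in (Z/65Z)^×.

12

The order of 42 must divide φ(65) = φ(5·13) = (5−1)·(13−1) = 4·12 = 48 = 2^4 · 3.
Divisors of 48: 1, 2, 3, 4, 6, 8, 12, 16, 24, 48.
Check 42^d mod 65 for each divisor in increasing order:
42^1 ≡ 42 (mod 65)
42^2 ≡ 9 (mod 65)
42^3 ≡ 53 (mod 65)
42^4 ≡ 16 (mod 65)
42^6 ≡ 14 (mod 65)
42^8 ≡ 61 (mod 65)
42^12 ≡ 1 (mod 65) ✓
Hence ord(42) = 12.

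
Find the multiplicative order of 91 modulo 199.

99

Since 91 ∈ (Z/199Z)^×, its order divides φ(199) = 199 − 1 = 198 = 2 · 3^2 · 11.
Divisors of 198: 1, 2, 3, 6, 9, 11, 18, 22, 33, 66, 99, 198.
Compute 91^d (mod 199) for the divisors d until we hit 1:
91^1 ≡ 91
91^2 ≡ 122
91^3 ≡ 157
91^6 ≡ 172
91^9 ≡ 139
91^11 ≡ 43
91^18 ≡ 18
91^22 ≡ 58
91^33 ≡ 106
91^66 ≡ 92
91^99 ≡ 1
The smallest such exponent is 99, so the order of 91 is 99.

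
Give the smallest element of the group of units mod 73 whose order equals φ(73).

5

φ(73) = 73 − 1 = 72 = 2^3 · 3^2.
g is a primitive root iff g^(72/q) ≢ 1 (mod 73) for each prime q ∈ {2, 3}.
g = 2: 2^36 ≡ 1 — hits 1, so not a primitive root.
g = 3: 3^36 ≡ 1 — hits 1, so not a primitive root.
g = 4: 4^36 ≡ 1 — hits 1, so not a primitive root.
g = 5: 5^36 ≡ 72; 5^24 ≡ 8 — none is 1, so 5 is a primitive root.
So 5 is the smallest generator of (Z/73Z)^×.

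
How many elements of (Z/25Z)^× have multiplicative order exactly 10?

φ(25) = φ(5^2) = 5·(5−1) = 20 = 2^2 · 5.
Since (Z/25Z)^× is cyclic of order 20, the number of elements of order d is φ(d) when d | 20 and 0 otherwise.
10 = 2 · 5 divides 20, and φ(10) = 4.

4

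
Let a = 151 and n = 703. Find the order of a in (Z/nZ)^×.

18

Since 151 ∈ (Z/703Z)^×, its order divides φ(703) = φ(19·37) = (19−1)·(37−1) = 18·36 = 648 = 2^3 · 3^4.
Divisors of 648: 1, 2, 3, 4, 6, 8, 9, 12, 18, 24, 27, 36, 54, 72, 81, 108, 162, 216, 324, 648.
Test each divisor d:
151^1 ≡ 151
151^2 ≡ 305
151^3 ≡ 360
151^4 ≡ 229
151^6 ≡ 248
151^8 ≡ 419
151^9 ≡ 702
151^12 ≡ 343
151^18 ≡ 1
So ord_703(151) = 18.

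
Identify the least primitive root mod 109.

6

φ(109) = 109 − 1 = 108 = 2^2 · 3^3.
g is a primitive root iff g^(108/q) ≢ 1 (mod 109) for each prime q ∈ {2, 3}.
g = 2: 2^54 ≡ 108; 2^36 ≡ 1 — hits 1, so not a primitive root.
g = 3: 3^54 ≡ 1 — hits 1, so not a primitive root.
g = 4: 4^54 ≡ 1 — hits 1, so not a primitive root.
g = 5: 5^54 ≡ 1 — hits 1, so not a primitive root.
g = 6: 6^54 ≡ 108; 6^36 ≡ 63 — none is 1, so 6 is a primitive root.
The smallest primitive root modulo 109 is 6.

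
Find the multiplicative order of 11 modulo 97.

48

The order of 11 must divide φ(97) = 97 − 1 = 96 = 2^5 · 3.
Divisors of 96: 1, 2, 3, 4, 6, 8, 12, 16, 24, 32, 48, 96.
Test each divisor d:
11^1 ≡ 11 (mod 97)
11^2 ≡ 24 (mod 97)
11^3 ≡ 70 (mod 97)
11^4 ≡ 91 (mod 97)
11^6 ≡ 50 (mod 97)
11^8 ≡ 36 (mod 97)
11^12 ≡ 75 (mod 97)
11^16 ≡ 35 (mod 97)
11^24 ≡ 96 (mod 97)
11^32 ≡ 61 (mod 97)
11^48 ≡ 1 (mod 97) ✓
So ord_97(11) = 48.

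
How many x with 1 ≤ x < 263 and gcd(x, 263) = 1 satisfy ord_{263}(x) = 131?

130

φ(263) = 263 − 1 = 262 = 2 · 131.
Since (Z/263Z)^× is cyclic of order 262, the number of elements of order d is φ(d) when d | 262 and 0 otherwise.
131 | 262, and φ(131) = 131 − 1 = 130.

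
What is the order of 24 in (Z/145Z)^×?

14

The order of 24 must divide φ(145) = φ(5·29) = (5−1)·(29−1) = 4·28 = 112 = 2^4 · 7.
Divisors of 112: 1, 2, 4, 7, 8, 14, 16, 28, 56, 112.
Compute 24^d (mod 145) for the divisors d until we hit 1:
24^1 ≡ 24 (mod 145)
24^2 ≡ 141 (mod 145)
24^4 ≡ 16 (mod 145)
24^7 ≡ 59 (mod 145)
24^8 ≡ 111 (mod 145)
24^14 ≡ 1 (mod 145) ✓
Hence ord(24) = 14.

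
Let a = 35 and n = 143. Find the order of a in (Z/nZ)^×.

ord(35) | φ(143) = φ(11·13) = (11−1)·(13−1) = 10·12 = 120 = 2^3 · 3 · 5.
Divisors of 120: 1, 2, 3, 4, 5, 6, 8, 10, 12, 15, 20, 24, 30, 40, 60, 120.
Evaluate successive powers at the divisors of 120:
35^1 ≡ 35 (mod 143)
35^2 ≡ 81 (mod 143)
35^3 ≡ 118 (mod 143)
35^4 ≡ 126 (mod 143)
35^5 ≡ 120 (mod 143)
35^6 ≡ 53 (mod 143)
35^8 ≡ 3 (mod 143)
35^10 ≡ 100 (mod 143)
35^12 ≡ 92 (mod 143)
35^15 ≡ 131 (mod 143)
35^20 ≡ 133 (mod 143)
35^24 ≡ 27 (mod 143)
35^30 ≡ 1 (mod 143) ✓
Hence ord(35) = 30.

30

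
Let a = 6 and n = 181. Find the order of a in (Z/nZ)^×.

60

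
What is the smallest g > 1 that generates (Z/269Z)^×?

φ(269) = 269 − 1 = 268 = 2^2 · 67.
Test candidates g = 2, 3, … against the prime factors q ∈ {2, 67} of φ(269): g is a generator iff g^(268/q) ≢ 1 for every such q.
g = 2: 2^134 ≡ 268; 2^4 ≡ 16 — none is 1, so 2 is a primitive root.
So 2 is the smallest generator of (Z/269Z)^×.

2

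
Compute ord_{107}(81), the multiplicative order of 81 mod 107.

53

ord(81) | φ(107) = 107 − 1 = 106 = 2 · 53.
Divisors of 106: 1, 2, 53, 106.
Compute 81^d (mod 107) for the divisors d until we hit 1:
81^1 ≡ 81
81^2 ≡ 34
81^53 ≡ 1
The smallest such exponent is 53, so the order of 81 is 53.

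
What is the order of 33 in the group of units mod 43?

By Lagrange's theorem, ord_43(33) divides φ(43) = 43 − 1 = 42 = 2 · 3 · 7.
Divisors of 42: 1, 2, 3, 6, 7, 14, 21, 42.
Evaluate successive powers at the divisors of 42:
33^1 ≡ 33 (mod 43)
33^2 ≡ 14 (mod 43)
33^3 ≡ 32 (mod 43)
33^6 ≡ 35 (mod 43)
33^7 ≡ 37 (mod 43)
33^14 ≡ 36 (mod 43)
33^21 ≡ 42 (mod 43)
33^42 ≡ 1 (mod 43) ✓
Therefore the multiplicative order of 33 modulo 43 is 42.

42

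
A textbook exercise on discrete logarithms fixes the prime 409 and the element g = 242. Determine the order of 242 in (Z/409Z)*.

102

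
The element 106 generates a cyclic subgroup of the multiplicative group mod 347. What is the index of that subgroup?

1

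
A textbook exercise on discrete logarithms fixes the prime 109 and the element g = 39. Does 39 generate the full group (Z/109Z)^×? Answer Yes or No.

Yes

φ(109) = 109 − 1 = 108 = 2^2 · 3^3.
It suffices to check that the order of 39 is not a proper divisor of 108: compute 39^(108/q) for q ∈ {2, 3}.
39^54 ≡ 108 (mod 109)  [q = 2: ≢ 1 ✓]
39^36 ≡ 45 (mod 109)  [q = 3: ≢ 1 ✓]
Every test exponent gives a nontrivial residue, hence 39 generates the full group.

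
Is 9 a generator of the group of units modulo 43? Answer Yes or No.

No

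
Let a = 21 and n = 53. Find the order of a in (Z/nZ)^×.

52

By Lagrange's theorem, ord_53(21) divides φ(53) = 53 − 1 = 52 = 2^2 · 13.
Divisors of 52: 1, 2, 4, 13, 26, 52.
Compute 21^d (mod 53) for the divisors d until we hit 1:
21^1 ≡ 21
21^2 ≡ 17
21^4 ≡ 24
21^13 ≡ 23
21^26 ≡ 52
21^52 ≡ 1
Therefore the multiplicative order of 21 modulo 53 is 52.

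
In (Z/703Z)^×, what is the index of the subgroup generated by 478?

36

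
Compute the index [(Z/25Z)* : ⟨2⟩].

1

ord(2) | φ(25) = φ(5^2) = 5·(5−1) = 20 = 2^2 · 5.
Divisors of 20: 1, 2, 4, 5, 10, 20.
Evaluate successive powers at the divisors of 20:
2^1 ≡ 2 (mod 25)
2^2 ≡ 4 (mod 25)
2^4 ≡ 16 (mod 25)
2^5 ≡ 7 (mod 25)
2^10 ≡ 24 (mod 25)
2^20 ≡ 1 (mod 25) ✓
So ord_25(2) = 20, hence |⟨2⟩| = 20.
The index is φ(25) / ord(2) = 20 / 20 = 1.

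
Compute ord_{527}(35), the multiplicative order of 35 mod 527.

5

By Lagrange's theorem, ord_527(35) divides φ(527) = φ(17·31) = (17−1)·(31−1) = 16·30 = 480 = 2^5 · 3 · 5.
Divisors of 480: 1, 2, 3, 4, 5, 6, 8, 10, 12, 15, 16, 20, 24, 30, 32, 40, 48, 60, 80, 96, 120, 160, 240, 480.
Test each divisor d:
35^1 ≡ 35
35^2 ≡ 171
35^3 ≡ 188
35^4 ≡ 256
35^5 ≡ 1
So ord_527(35) = 5.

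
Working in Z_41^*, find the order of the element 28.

40

By Lagrange's theorem, ord_41(28) divides φ(41) = 41 − 1 = 40 = 2^3 · 5.
Divisors of 40: 1, 2, 4, 5, 8, 10, 20, 40.
Check 28^d mod 41 for each divisor in increasing order:
28^1 ≡ 28
28^2 ≡ 5
28^4 ≡ 25
28^5 ≡ 3
28^8 ≡ 10
28^10 ≡ 9
28^20 ≡ 40
28^40 ≡ 1
The smallest such exponent is 40, so the order of 28 is 40.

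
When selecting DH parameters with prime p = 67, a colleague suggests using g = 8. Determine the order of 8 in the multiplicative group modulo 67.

22

Since 8 ∈ (Z/67Z)^×, its order divides φ(67) = 67 − 1 = 66 = 2 · 3 · 11.
Divisors of 66: 1, 2, 3, 6, 11, 22, 33, 66.
Check 8^d mod 67 for each divisor in increasing order:
8^1 ≡ 8
8^2 ≡ 64
8^3 ≡ 43
8^6 ≡ 40
8^11 ≡ 66
8^22 ≡ 1
Therefore the multiplicative order of 8 modulo 67 is 22.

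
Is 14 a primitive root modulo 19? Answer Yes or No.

Yes

φ(19) = 19 − 1 = 18 = 2 · 3^2.
14 is a primitive root mod 19 iff 14^(φ(19)/q) ≢ 1 for every prime q | φ(19), i.e. q ∈ {2, 3}.
14^9 ≡ 18 (mod 19)  [q = 2: ≢ 1 ✓]
14^6 ≡ 7 (mod 19)  [q = 3: ≢ 1 ✓]
All checks pass, so 14 has order 18 and is a primitive root modulo 19.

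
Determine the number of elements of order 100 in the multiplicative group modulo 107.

0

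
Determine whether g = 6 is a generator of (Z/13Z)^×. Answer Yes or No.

Yes

φ(13) = 13 − 1 = 12 = 2^2 · 3.
Test 6^(12/q) mod 13 for each prime factor q of 12:
6^6 ≡ 12 (mod 13)  [q = 2: ≢ 1 ✓]
6^4 ≡ 9 (mod 13)  [q = 3: ≢ 1 ✓]
None equal 1, so ord_13(6) = 12: 6 is a primitive root.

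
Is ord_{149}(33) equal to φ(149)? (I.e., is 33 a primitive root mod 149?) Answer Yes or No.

φ(149) = 149 − 1 = 148 = 2^2 · 37.
Test 33^(148/q) mod 149 for each prime factor q of 148:
33^74 ≡ 1 (mod 149)  [q = 2: ≡ 1 ✗]
33^4 ≡ 30 (mod 149)  [q = 37: ≢ 1 ✓]
33^74 ≡ 1 shows ord(33) | 74, strictly less than φ(149); not a primitive root.

No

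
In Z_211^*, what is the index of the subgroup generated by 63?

ord(63) | φ(211) = 211 − 1 = 210 = 2 · 3 · 5 · 7.
Divisors of 210: 1, 2, 3, 5, 6, 7, 10, 14, 15, 21, 30, 35, 42, 70, 105, 210.
Test each divisor d:
63^1 ≡ 63 (mod 211)
63^2 ≡ 171 (mod 211)
63^3 ≡ 12 (mod 211)
63^5 ≡ 153 (mod 211)
63^6 ≡ 144 (mod 211)
63^7 ≡ 210 (mod 211)
63^10 ≡ 199 (mod 211)
63^14 ≡ 1 (mod 211) ✓
So ord_211(63) = 14, hence |⟨63⟩| = 14.
Index = |(Z/211Z)^×| / |⟨63⟩| = 210 / 14 = 15.

15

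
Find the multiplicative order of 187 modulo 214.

By Lagrange's theorem, ord_214(187) divides φ(214) = φ(2)·φ(107) = 1·106 = 106 = 2 · 53.
Divisors of 106: 1, 2, 53, 106.
Evaluate successive powers at the divisors of 106:
187^1 ≡ 187
187^2 ≡ 87
187^53 ≡ 213
187^106 ≡ 1
So ord_214(187) = 106.

106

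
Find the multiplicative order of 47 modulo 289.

68

The order of 47 must divide φ(289) = φ(17^2) = 17·(17−1) = 272 = 2^4 · 17.
Divisors of 272: 1, 2, 4, 8, 16, 17, 34, 68, 136, 272.
Test each divisor d:
47^1 ≡ 47
47^2 ≡ 186
47^4 ≡ 205
47^8 ≡ 120
47^16 ≡ 239
47^17 ≡ 251
47^34 ≡ 288
47^68 ≡ 1
Therefore the multiplicative order of 47 modulo 289 is 68.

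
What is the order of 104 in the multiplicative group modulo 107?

By Lagrange's theorem, ord_107(104) divides φ(107) = 107 − 1 = 106 = 2 · 53.
Divisors of 106: 1, 2, 53, 106.
Check 104^d mod 107 for each divisor in increasing order:
104^1 ≡ 104 (mod 107)
104^2 ≡ 9 (mod 107)
104^53 ≡ 106 (mod 107)
104^106 ≡ 1 (mod 107) ✓
So ord_107(104) = 106.

106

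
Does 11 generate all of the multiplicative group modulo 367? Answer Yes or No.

Yes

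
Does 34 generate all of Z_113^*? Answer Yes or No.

Yes

φ(113) = 113 − 1 = 112 = 2^4 · 7.
An element g generates (Z/113Z)^× iff g^(112/q) ≢ 1 (mod 113) for each prime q ∈ {2, 7}.
34^56 ≡ 112 (mod 113)  [q = 2: ≢ 1 ✓]
34^16 ≡ 16 (mod 113)  [q = 7: ≢ 1 ✓]
Every test exponent gives a nontrivial residue, hence 34 generates the full group.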